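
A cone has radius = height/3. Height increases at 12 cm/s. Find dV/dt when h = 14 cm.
784π/3 cm³/s

V = (1/3)π(h/3)²h = πh³/27
dV/dt = πh²/9 · 12
At h = 14: dV/dt = 784π/3 cm³/s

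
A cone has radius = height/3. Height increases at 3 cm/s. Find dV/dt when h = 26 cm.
676π/3 cm³/s

V = (1/3)π(h/3)²h = πh³/27
dV/dt = πh²/9 · 3
At h = 26: dV/dt = 676π/3 cm³/s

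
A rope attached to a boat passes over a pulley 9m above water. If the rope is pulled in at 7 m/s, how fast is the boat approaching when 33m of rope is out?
11√7/4 ≈ 7.276 m/s

rope² = x² + 9²
x = √(33² - 9²) = 12√7
dx/dt = (rope/x) · d(rope)/dt = (33/(12√7)) · (-7) = -11√7/4 m/s
The boat approaches at 11√7/4 ≈ 7.276 m/s.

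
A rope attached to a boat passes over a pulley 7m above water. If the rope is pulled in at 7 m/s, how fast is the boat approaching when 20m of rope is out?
140√39/117 ≈ 7.473 m/s

rope² = x² + 7²
x = √(20² - 7²) = 3√39
dx/dt = (rope/x) · d(rope)/dt = (20/(3√39)) · (-7) = -140√39/117 m/s
The boat approaches at 140√39/117 ≈ 7.473 m/s.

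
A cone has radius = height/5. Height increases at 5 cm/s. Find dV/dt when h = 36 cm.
1296π/5 cm³/s

V = (1/3)π(h/5)²h = πh³/75
dV/dt = πh²/25 · 5
At h = 36: dV/dt = 1296π/5 cm³/s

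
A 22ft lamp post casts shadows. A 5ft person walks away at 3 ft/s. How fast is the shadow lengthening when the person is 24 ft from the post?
15/17 ft/s

By similar triangles: 22/(x+s) = 5/s
Solving: s = 5x/17
ds/dt = 5/17 · dx/dt = 5/17 · 3 = 15/17 ft/s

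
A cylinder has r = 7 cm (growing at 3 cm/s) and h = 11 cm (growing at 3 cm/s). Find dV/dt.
609π cm³/s

V = πr²h
dV/dt = 2πrh·dr/dt + πr²·dh/dt
= 2π(7)(11)(3) + π(7)²(3)
= 609π cm³/s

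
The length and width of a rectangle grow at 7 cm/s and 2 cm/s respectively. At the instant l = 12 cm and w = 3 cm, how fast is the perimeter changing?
18 cm/s

P = 2(l + w)
dP/dt = 2(dl/dt + dw/dt) = 2(7 + 2) = 18 cm/s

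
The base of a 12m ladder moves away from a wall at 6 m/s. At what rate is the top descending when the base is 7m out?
42√95/95 ≈ 4.309 m/s

x² + y² = 12²
2x·dx/dt + 2y·dy/dt = 0
dy/dt = -x/y · dx/dt = -7/√95 · 6 = -42√95/95 m/s
The top is descending at 42√95/95 ≈ 4.309 m/s.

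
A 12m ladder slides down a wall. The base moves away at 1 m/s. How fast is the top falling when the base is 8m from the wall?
2√5/5 ≈ 0.8944 m/s

x² + y² = 12²
2x·dx/dt + 2y·dy/dt = 0
dy/dt = -x/y · dx/dt = -8/(4√5) · 1 = -2√5/5 m/s
The top is descending at 2√5/5 ≈ 0.8944 m/s.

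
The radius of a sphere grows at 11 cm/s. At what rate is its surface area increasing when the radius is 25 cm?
2200π cm²/s

S = 4πr²
dS/dt = dS/dr · dr/dt = 8πr · 11
At r = 25: dS/dt = 2200π cm²/s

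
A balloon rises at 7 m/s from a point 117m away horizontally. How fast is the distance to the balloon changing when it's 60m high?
140√1921/1921 ≈ 3.194 m/s

z² = 117² + y²
z = √(117² + 60²) = 3√1921
dz/dt = y/z · dy/dt = 60/(3√1921) · 7 = 140√1921/1921 ≈ 3.194 m/s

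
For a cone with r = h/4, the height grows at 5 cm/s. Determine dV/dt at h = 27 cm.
3645π/16 cm³/s

V = (1/3)π(h/4)²h = πh³/48
dV/dt = πh²/16 · 5
At h = 27: dV/dt = 3645π/16 cm³/s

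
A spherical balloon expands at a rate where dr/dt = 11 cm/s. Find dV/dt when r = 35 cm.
53900π cm³/s

V = (4/3)πr³
dV/dt = dV/dr · dr/dt = 4πr² · 11
At r = 35: dV/dt = 53900π cm³/s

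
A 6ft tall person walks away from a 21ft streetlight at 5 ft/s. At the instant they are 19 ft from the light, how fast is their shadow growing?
2 ft/s

By similar triangles: 21/(x+s) = 6/s
Solving: s = 6x/15
ds/dt = 6/15 · dx/dt = 2/5 · 5 = 2 ft/s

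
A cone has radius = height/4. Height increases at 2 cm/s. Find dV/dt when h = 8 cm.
8π cm³/s

V = (1/3)π(h/4)²h = πh³/48
dV/dt = πh²/16 · 2
At h = 8: dV/dt = 8π cm³/s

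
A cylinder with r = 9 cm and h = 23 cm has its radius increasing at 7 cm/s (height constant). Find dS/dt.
574π cm²/s

S = 2πrh + 2πr² (lateral + bases)
dS/dt = (2πh + 4πr)·dr/dt = (2π·23 + 4π·9)·7
= 574π cm²/s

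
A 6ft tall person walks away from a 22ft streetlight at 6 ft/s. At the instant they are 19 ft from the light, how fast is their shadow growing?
9/4 ft/s

By similar triangles: 22/(x+s) = 6/s
Solving: s = 6x/16
ds/dt = 6/16 · dx/dt = 3/8 · 6 = 9/4 ft/s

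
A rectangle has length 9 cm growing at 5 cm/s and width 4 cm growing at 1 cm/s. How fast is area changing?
29 cm²/s

A = lw
dA/dt = w·dl/dt + l·dw/dt = 4·5 + 9·1 = 29 cm²/s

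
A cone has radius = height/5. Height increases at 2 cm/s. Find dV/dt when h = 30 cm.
72π cm³/s

V = (1/3)π(h/5)²h = πh³/75
dV/dt = πh²/25 · 2
At h = 30: dV/dt = 72π cm³/s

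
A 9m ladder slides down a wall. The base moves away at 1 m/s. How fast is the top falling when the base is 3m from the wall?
√2/4 ≈ 0.3536 m/s

x² + y² = 9²
2x·dx/dt + 2y·dy/dt = 0
dy/dt = -x/y · dx/dt = -3/(6√2) · 1 = -√2/4 m/s
The top is descending at √2/4 ≈ 0.3536 m/s.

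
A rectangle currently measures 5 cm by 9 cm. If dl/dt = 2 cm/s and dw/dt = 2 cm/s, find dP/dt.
8 cm/s

P = 2(l + w)
dP/dt = 2(dl/dt + dw/dt) = 2(2 + 2) = 8 cm/s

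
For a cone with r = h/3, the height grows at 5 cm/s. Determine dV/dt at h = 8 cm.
320π/9 cm³/s

V = (1/3)π(h/3)²h = πh³/27
dV/dt = πh²/9 · 5
At h = 8: dV/dt = 320π/9 cm³/s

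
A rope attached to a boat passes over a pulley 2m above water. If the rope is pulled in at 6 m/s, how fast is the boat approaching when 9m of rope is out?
54√77/77 ≈ 6.154 m/s

rope² = x² + 2²
x = √(9² - 2²) = √77
dx/dt = (rope/x) · d(rope)/dt = (9/√77) · (-6) = -54√77/77 m/s
The boat approaches at 54√77/77 ≈ 6.154 m/s.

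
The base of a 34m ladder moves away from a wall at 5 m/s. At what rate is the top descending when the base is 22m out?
55√42/84 ≈ 4.243 m/s

x² + y² = 34²
2x·dx/dt + 2y·dy/dt = 0
dy/dt = -x/y · dx/dt = -22/(4√42) · 5 = -55√42/84 m/s
The top is descending at 55√42/84 ≈ 4.243 m/s.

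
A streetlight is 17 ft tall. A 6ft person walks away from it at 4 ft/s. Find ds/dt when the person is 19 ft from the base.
24/11 ft/s

By similar triangles: 17/(x+s) = 6/s
Solving: s = 6x/11
ds/dt = 6/11 · dx/dt = 6/11 · 4 = 24/11 ft/s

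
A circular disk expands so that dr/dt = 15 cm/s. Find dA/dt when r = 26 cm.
780π cm²/s

A = πr²
dA/dt = 2πr · dr/dt = 2π(26)(15) = 780π cm²/s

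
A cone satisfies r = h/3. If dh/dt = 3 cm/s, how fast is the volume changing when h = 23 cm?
529π/3 cm³/s

V = (1/3)π(h/3)²h = πh³/27
dV/dt = πh²/9 · 3
At h = 23: dV/dt = 529π/3 cm³/s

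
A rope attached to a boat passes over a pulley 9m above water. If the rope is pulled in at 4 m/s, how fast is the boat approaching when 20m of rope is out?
80√319/319 ≈ 4.479 m/s

rope² = x² + 9²
x = √(20² - 9²) = √319
dx/dt = (rope/x) · d(rope)/dt = (20/√319) · (-4) = -80√319/319 m/s
The boat approaches at 80√319/319 ≈ 4.479 m/s.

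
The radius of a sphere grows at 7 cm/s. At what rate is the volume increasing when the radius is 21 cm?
12348π cm³/s

V = (4/3)πr³
dV/dt = dV/dr · dr/dt = 4πr² · 7
At r = 21: dV/dt = 12348π cm³/s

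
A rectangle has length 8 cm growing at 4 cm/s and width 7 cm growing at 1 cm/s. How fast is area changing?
36 cm²/s

A = lw
dA/dt = w·dl/dt + l·dw/dt = 7·4 + 8·1 = 36 cm²/s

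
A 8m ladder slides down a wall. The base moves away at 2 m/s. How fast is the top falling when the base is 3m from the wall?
6√55/55 ≈ 0.809 m/s

x² + y² = 8²
2x·dx/dt + 2y·dy/dt = 0
dy/dt = -x/y · dx/dt = -3/√55 · 2 = -6√55/55 m/s
The top is descending at 6√55/55 ≈ 0.809 m/s.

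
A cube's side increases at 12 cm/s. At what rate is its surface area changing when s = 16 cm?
2304 cm²/s

A = 6s²
dA/dt = 12s · ds/dt = 12·16·12 = 2304 cm²/s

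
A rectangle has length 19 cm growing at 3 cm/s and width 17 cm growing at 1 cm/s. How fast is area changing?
70 cm²/s

A = lw
dA/dt = w·dl/dt + l·dw/dt = 17·3 + 19·1 = 70 cm²/s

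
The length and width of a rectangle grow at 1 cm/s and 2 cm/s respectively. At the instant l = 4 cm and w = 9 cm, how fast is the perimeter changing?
6 cm/s

P = 2(l + w)
dP/dt = 2(dl/dt + dw/dt) = 2(1 + 2) = 6 cm/s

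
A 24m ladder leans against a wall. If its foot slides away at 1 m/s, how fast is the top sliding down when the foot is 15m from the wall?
5√39/39 ≈ 0.8006 m/s

x² + y² = 24²
2x·dx/dt + 2y·dy/dt = 0
dy/dt = -x/y · dx/dt = -15/(3√39) · 1 = -5√39/39 m/s
The top is descending at 5√39/39 ≈ 0.8006 m/s.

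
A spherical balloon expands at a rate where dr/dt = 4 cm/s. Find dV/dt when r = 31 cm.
15376π cm³/s

V = (4/3)πr³
dV/dt = dV/dr · dr/dt = 4πr² · 4
At r = 31: dV/dt = 15376π cm³/s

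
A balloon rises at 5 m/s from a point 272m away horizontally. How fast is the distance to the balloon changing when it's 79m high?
79√3209/3209 ≈ 1.395 m/s

z² = 272² + y²
z = √(272² + 79²) = 5√3209
dz/dt = y/z · dy/dt = 79/(5√3209) · 5 = 79√3209/3209 ≈ 1.395 m/s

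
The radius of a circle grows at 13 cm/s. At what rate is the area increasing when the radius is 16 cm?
416π cm²/s

A = πr²
dA/dt = 2πr · dr/dt = 2π(16)(13) = 416π cm²/s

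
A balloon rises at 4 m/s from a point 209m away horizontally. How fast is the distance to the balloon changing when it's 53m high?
106√46490/23245 ≈ 0.9832 m/s

z² = 209² + y²
z = √(209² + 53²) = √46490
dz/dt = y/z · dy/dt = 53/√46490 · 4 = 106√46490/23245 ≈ 0.9832 m/s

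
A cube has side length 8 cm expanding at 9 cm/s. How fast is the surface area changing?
864 cm²/s

A = 6s²
dA/dt = 12s · ds/dt = 12·8·9 = 864 cm²/s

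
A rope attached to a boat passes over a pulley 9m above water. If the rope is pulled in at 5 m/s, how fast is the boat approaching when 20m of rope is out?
100√319/319 ≈ 5.599 m/s

rope² = x² + 9²
x = √(20² - 9²) = √319
dx/dt = (rope/x) · d(rope)/dt = (20/√319) · (-5) = -100√319/319 m/s
The boat approaches at 100√319/319 ≈ 5.599 m/s.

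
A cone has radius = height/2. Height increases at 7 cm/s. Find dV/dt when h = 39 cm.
10647π/4 cm³/s

V = (1/3)π(h/2)²h = πh³/12
dV/dt = πh²/4 · 7
At h = 39: dV/dt = 10647π/4 cm³/s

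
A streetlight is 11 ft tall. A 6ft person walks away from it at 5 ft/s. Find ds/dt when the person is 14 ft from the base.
6 ft/s

By similar triangles: 11/(x+s) = 6/s
Solving: s = 6x/5
ds/dt = 6/5 · dx/dt = 6/5 · 5 = 6 ft/s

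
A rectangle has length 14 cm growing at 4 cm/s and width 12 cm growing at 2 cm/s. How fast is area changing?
76 cm²/s

A = lw
dA/dt = w·dl/dt + l·dw/dt = 12·4 + 14·2 = 76 cm²/s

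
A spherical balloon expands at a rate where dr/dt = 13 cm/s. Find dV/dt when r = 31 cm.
49972π cm³/s

V = (4/3)πr³
dV/dt = dV/dr · dr/dt = 4πr² · 13
At r = 31: dV/dt = 49972π cm³/s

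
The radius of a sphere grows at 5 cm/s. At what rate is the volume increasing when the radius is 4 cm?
320π cm³/s

V = (4/3)πr³
dV/dt = dV/dr · dr/dt = 4πr² · 5
At r = 4: dV/dt = 320π cm³/s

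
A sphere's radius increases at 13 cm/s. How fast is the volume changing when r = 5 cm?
1300π cm³/s

V = (4/3)πr³
dV/dt = dV/dr · dr/dt = 4πr² · 13
At r = 5: dV/dt = 1300π cm³/s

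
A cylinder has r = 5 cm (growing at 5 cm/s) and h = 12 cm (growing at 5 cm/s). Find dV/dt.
725π cm³/s

V = πr²h
dV/dt = 2πrh·dr/dt + πr²·dh/dt
= 2π(5)(12)(5) + π(5)²(5)
= 725π cm³/s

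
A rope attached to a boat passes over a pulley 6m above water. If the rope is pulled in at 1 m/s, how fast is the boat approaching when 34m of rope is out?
17√70/140 ≈ 1.016 m/s

rope² = x² + 6²
x = √(34² - 6²) = 4√70
dx/dt = (rope/x) · d(rope)/dt = (34/(4√70)) · (-1) = -17√70/140 m/s
The boat approaches at 17√70/140 ≈ 1.016 m/s.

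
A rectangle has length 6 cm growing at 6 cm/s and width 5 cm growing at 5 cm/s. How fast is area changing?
60 cm²/s

A = lw
dA/dt = w·dl/dt + l·dw/dt = 5·6 + 6·5 = 60 cm²/s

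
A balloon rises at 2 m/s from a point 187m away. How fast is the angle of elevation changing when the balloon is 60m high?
0.009697 rad/s

tan(θ) = y/187
sec²(θ) · dθ/dt = (1/187) · dy/dt
dθ/dt = cos²(θ)/187 · 2 = 187/(187² + 60²) · 2
dθ/dt = 0.009697 rad/s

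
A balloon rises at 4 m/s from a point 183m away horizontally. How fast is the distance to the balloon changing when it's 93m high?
62√4682/2341 ≈ 1.812 m/s

z² = 183² + y²
z = √(183² + 93²) = 3√4682
dz/dt = y/z · dy/dt = 93/(3√4682) · 4 = 62√4682/2341 ≈ 1.812 m/s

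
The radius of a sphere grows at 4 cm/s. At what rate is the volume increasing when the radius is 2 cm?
64π cm³/s

V = (4/3)πr³
dV/dt = dV/dr · dr/dt = 4πr² · 4
At r = 2: dV/dt = 64π cm³/s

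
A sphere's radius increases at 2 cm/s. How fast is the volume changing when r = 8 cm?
512π cm³/s

V = (4/3)πr³
dV/dt = dV/dr · dr/dt = 4πr² · 2
At r = 8: dV/dt = 512π cm³/s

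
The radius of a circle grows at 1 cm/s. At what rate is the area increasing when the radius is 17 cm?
34π cm²/s

A = πr²
dA/dt = 2πr · dr/dt = 2π(17)(1) = 34π cm²/s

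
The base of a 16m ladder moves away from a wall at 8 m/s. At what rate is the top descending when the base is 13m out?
104√87/87 ≈ 11.15 m/s

x² + y² = 16²
2x·dx/dt + 2y·dy/dt = 0
dy/dt = -x/y · dx/dt = -13/√87 · 8 = -104√87/87 m/s
The top is descending at 104√87/87 ≈ 11.15 m/s.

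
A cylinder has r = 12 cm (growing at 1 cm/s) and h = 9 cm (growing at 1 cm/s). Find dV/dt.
360π cm³/s

V = πr²h
dV/dt = 2πrh·dr/dt + πr²·dh/dt
= 2π(12)(9)(1) + π(12)²(1)
= 360π cm³/s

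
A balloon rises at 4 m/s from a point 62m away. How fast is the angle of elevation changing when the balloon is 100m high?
0.017914 rad/s

tan(θ) = y/62
sec²(θ) · dθ/dt = (1/62) · dy/dt
dθ/dt = cos²(θ)/62 · 4 = 62/(62² + 100²) · 4
dθ/dt = 0.017914 rad/s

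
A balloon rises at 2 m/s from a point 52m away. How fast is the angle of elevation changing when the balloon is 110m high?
0.007025 rad/s

tan(θ) = y/52
sec²(θ) · dθ/dt = (1/52) · dy/dt
dθ/dt = cos²(θ)/52 · 2 = 52/(52² + 110²) · 2
dθ/dt = 0.007025 rad/s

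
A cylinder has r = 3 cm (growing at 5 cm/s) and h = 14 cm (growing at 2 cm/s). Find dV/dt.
438π cm³/s

V = πr²h
dV/dt = 2πrh·dr/dt + πr²·dh/dt
= 2π(3)(14)(5) + π(3)²(2)
= 438π cm³/s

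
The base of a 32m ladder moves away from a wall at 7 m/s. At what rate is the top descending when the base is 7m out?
49√39/195 ≈ 1.569 m/s

x² + y² = 32²
2x·dx/dt + 2y·dy/dt = 0
dy/dt = -x/y · dx/dt = -7/(5√39) · 7 = -49√39/195 m/s
The top is descending at 49√39/195 ≈ 1.569 m/s.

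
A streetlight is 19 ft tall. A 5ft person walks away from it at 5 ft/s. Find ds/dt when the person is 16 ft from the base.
25/14 ft/s

By similar triangles: 19/(x+s) = 5/s
Solving: s = 5x/14
ds/dt = 5/14 · dx/dt = 5/14 · 5 = 25/14 ft/s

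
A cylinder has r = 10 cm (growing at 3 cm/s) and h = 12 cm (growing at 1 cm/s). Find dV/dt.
820π cm³/s

V = πr²h
dV/dt = 2πrh·dr/dt + πr²·dh/dt
= 2π(10)(12)(3) + π(10)²(1)
= 820π cm³/s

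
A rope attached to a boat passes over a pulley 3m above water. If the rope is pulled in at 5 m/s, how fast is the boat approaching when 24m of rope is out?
40√7/21 ≈ 5.04 m/s

rope² = x² + 3²
x = √(24² - 3²) = 9√7
dx/dt = (rope/x) · d(rope)/dt = (24/(9√7)) · (-5) = -40√7/21 m/s
The boat approaches at 40√7/21 ≈ 5.04 m/s.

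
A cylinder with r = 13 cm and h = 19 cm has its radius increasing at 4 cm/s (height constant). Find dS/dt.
360π cm²/s

S = 2πrh + 2πr² (lateral + bases)
dS/dt = (2πh + 4πr)·dr/dt = (2π·19 + 4π·13)·4
= 360π cm²/s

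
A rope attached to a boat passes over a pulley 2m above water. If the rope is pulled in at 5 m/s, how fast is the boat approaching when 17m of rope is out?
17√285/57 ≈ 5.035 m/s

rope² = x² + 2²
x = √(17² - 2²) = √285
dx/dt = (rope/x) · d(rope)/dt = (17/√285) · (-5) = -17√285/57 m/s
The boat approaches at 17√285/57 ≈ 5.035 m/s.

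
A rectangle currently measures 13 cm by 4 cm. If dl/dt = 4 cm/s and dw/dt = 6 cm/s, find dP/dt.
20 cm/s

P = 2(l + w)
dP/dt = 2(dl/dt + dw/dt) = 2(4 + 6) = 20 cm/s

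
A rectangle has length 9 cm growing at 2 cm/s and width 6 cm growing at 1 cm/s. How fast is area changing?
21 cm²/s

A = lw
dA/dt = w·dl/dt + l·dw/dt = 6·2 + 9·1 = 21 cm²/s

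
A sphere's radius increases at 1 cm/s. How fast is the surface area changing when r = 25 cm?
200π cm²/s

S = 4πr²
dS/dt = dS/dr · dr/dt = 8πr · 1
At r = 25: dS/dt = 200π cm²/s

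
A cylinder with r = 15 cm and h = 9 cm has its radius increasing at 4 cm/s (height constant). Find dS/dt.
312π cm²/s

S = 2πrh + 2πr² (lateral + bases)
dS/dt = (2πh + 4πr)·dr/dt = (2π·9 + 4π·15)·4
= 312π cm²/s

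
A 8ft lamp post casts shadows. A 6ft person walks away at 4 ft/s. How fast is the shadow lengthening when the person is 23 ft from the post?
12 ft/s

By similar triangles: 8/(x+s) = 6/s
Solving: s = 6x/2
ds/dt = 6/2 · dx/dt = 3 · 4 = 12 ft/s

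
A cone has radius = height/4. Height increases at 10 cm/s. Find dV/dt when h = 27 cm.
3645π/8 cm³/s

V = (1/3)π(h/4)²h = πh³/48
dV/dt = πh²/16 · 10
At h = 27: dV/dt = 3645π/8 cm³/s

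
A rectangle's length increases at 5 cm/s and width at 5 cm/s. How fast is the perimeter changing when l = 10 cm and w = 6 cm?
20 cm/s

P = 2(l + w)
dP/dt = 2(dl/dt + dw/dt) = 2(5 + 5) = 20 cm/s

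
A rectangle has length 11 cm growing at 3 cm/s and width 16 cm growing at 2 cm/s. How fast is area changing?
70 cm²/s

A = lw
dA/dt = w·dl/dt + l·dw/dt = 16·3 + 11·2 = 70 cm²/s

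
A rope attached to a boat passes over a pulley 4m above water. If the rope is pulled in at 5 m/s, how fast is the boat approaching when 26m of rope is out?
13√165/33 ≈ 5.06 m/s

rope² = x² + 4²
x = √(26² - 4²) = 2√165
dx/dt = (rope/x) · d(rope)/dt = (26/(2√165)) · (-5) = -13√165/33 m/s
The boat approaches at 13√165/33 ≈ 5.06 m/s.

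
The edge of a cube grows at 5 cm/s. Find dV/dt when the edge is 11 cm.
1815 cm³/s

V = s³
dV/dt = 3s² · ds/dt = 3·11²·5 = 1815 cm³/s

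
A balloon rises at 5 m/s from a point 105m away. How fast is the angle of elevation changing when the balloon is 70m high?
0.032967 rad/s

tan(θ) = y/105
sec²(θ) · dθ/dt = (1/105) · dy/dt
dθ/dt = cos²(θ)/105 · 5 = 105/(105² + 70²) · 5
dθ/dt = 0.032967 rad/s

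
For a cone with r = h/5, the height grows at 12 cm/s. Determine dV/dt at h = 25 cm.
300π cm³/s

V = (1/3)π(h/5)²h = πh³/75
dV/dt = πh²/25 · 12
At h = 25: dV/dt = 300π cm³/s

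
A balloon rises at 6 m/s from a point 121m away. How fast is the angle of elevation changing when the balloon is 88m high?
0.032432 rad/s

tan(θ) = y/121
sec²(θ) · dθ/dt = (1/121) · dy/dt
dθ/dt = cos²(θ)/121 · 6 = 121/(121² + 88²) · 6
dθ/dt = 0.032432 rad/s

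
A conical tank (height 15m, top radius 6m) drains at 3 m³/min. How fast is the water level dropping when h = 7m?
75/(196π) ≈ 0.1218 m/min

r/h = 6/15, so r = (2/5)h
V = (1/3)πr²h = (1/3)π((2/5)h)²h = (4/75)πh³
dV/dh = (4/25)πh²
dh/dt = (dV/dt)/(dV/dh) = -3/((4/25)π·7²) = -75/(196π) m/min
The level is dropping at 75/(196π) ≈ 0.1218 m/min.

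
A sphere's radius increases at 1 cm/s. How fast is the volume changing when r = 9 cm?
324π cm³/s

V = (4/3)πr³
dV/dt = dV/dr · dr/dt = 4πr² · 1
At r = 9: dV/dt = 324π cm³/s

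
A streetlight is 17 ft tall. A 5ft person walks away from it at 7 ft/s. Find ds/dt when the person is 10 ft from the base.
35/12 ft/s

By similar triangles: 17/(x+s) = 5/s
Solving: s = 5x/12
ds/dt = 5/12 · dx/dt = 5/12 · 7 = 35/12 ft/s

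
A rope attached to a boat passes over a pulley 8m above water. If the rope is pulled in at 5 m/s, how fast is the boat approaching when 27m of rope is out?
27√665/133 ≈ 5.235 m/s

rope² = x² + 8²
x = √(27² - 8²) = √665
dx/dt = (rope/x) · d(rope)/dt = (27/√665) · (-5) = -27√665/133 m/s
The boat approaches at 27√665/133 ≈ 5.235 m/s.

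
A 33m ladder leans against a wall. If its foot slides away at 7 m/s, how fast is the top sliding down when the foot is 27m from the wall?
63√10/20 ≈ 9.961 m/s

x² + y² = 33²
2x·dx/dt + 2y·dy/dt = 0
dy/dt = -x/y · dx/dt = -27/(6√10) · 7 = -63√10/20 m/s
The top is descending at 63√10/20 ≈ 9.961 m/s.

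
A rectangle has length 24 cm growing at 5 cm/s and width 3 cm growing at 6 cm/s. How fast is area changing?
159 cm²/s

A = lw
dA/dt = w·dl/dt + l·dw/dt = 3·5 + 24·6 = 159 cm²/s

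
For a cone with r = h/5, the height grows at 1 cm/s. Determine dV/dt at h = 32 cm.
1024π/25 cm³/s

V = (1/3)π(h/5)²h = πh³/75
dV/dt = πh²/25 · 1
At h = 32: dV/dt = 1024π/25 cm³/s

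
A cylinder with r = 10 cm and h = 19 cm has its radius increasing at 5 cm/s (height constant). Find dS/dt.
390π cm²/s

S = 2πrh + 2πr² (lateral + bases)
dS/dt = (2πh + 4πr)·dr/dt = (2π·19 + 4π·10)·5
= 390π cm²/s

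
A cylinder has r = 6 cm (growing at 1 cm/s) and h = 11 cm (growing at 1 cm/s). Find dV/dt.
168π cm³/s

V = πr²h
dV/dt = 2πrh·dr/dt + πr²·dh/dt
= 2π(6)(11)(1) + π(6)²(1)
= 168π cm³/s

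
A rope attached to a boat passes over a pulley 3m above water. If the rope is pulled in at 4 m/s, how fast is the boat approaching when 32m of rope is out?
128√1015/1015 ≈ 4.018 m/s

rope² = x² + 3²
x = √(32² - 3²) = √1015
dx/dt = (rope/x) · d(rope)/dt = (32/√1015) · (-4) = -128√1015/1015 m/s
The boat approaches at 128√1015/1015 ≈ 4.018 m/s.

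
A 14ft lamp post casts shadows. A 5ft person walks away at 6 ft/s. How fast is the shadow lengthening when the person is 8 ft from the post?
10/3 ft/s

By similar triangles: 14/(x+s) = 5/s
Solving: s = 5x/9
ds/dt = 5/9 · dx/dt = 5/9 · 6 = 10/3 ft/s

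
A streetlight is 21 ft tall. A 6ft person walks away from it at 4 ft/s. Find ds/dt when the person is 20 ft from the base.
8/5 ft/s

By similar triangles: 21/(x+s) = 6/s
Solving: s = 6x/15
ds/dt = 6/15 · dx/dt = 2/5 · 4 = 8/5 ft/s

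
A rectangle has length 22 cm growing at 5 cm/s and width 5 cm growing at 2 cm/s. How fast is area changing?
69 cm²/s

A = lw
dA/dt = w·dl/dt + l·dw/dt = 5·5 + 22·2 = 69 cm²/s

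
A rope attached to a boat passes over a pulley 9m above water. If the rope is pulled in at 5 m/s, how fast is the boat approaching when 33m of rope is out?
55√7/28 ≈ 5.197 m/s

rope² = x² + 9²
x = √(33² - 9²) = 12√7
dx/dt = (rope/x) · d(rope)/dt = (33/(12√7)) · (-5) = -55√7/28 m/s
The boat approaches at 55√7/28 ≈ 5.197 m/s.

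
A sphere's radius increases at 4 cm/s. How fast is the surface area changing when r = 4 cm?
128π cm²/s

S = 4πr²
dS/dt = dS/dr · dr/dt = 8πr · 4
At r = 4: dS/dt = 128π cm²/s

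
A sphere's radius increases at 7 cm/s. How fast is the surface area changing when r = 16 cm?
896π cm²/s

S = 4πr²
dS/dt = dS/dr · dr/dt = 8πr · 7
At r = 16: dS/dt = 896π cm²/s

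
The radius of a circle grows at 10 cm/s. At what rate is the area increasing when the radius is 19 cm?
380π cm²/s

A = πr²
dA/dt = 2πr · dr/dt = 2π(19)(10) = 380π cm²/s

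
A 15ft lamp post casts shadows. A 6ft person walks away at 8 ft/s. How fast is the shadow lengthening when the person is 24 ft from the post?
16/3 ft/s

By similar triangles: 15/(x+s) = 6/s
Solving: s = 6x/9
ds/dt = 6/9 · dx/dt = 2/3 · 8 = 16/3 ft/s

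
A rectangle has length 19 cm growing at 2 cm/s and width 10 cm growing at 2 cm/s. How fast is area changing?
58 cm²/s

A = lw
dA/dt = w·dl/dt + l·dw/dt = 10·2 + 19·2 = 58 cm²/s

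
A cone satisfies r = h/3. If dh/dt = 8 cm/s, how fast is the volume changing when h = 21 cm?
392π cm³/s

V = (1/3)π(h/3)²h = πh³/27
dV/dt = πh²/9 · 8
At h = 21: dV/dt = 392π cm³/s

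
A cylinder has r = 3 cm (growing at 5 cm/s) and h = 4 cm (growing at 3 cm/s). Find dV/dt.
147π cm³/s

V = πr²h
dV/dt = 2πrh·dr/dt + πr²·dh/dt
= 2π(3)(4)(5) + π(3)²(3)
= 147π cm³/s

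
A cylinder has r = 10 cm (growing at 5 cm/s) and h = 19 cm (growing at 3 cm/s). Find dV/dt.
2200π cm³/s

V = πr²h
dV/dt = 2πrh·dr/dt + πr²·dh/dt
= 2π(10)(19)(5) + π(10)²(3)
= 2200π cm³/s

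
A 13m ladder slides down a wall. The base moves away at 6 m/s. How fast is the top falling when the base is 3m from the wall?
9√10/20 ≈ 1.423 m/s

x² + y² = 13²
2x·dx/dt + 2y·dy/dt = 0
dy/dt = -x/y · dx/dt = -3/(4√10) · 6 = -9√10/20 m/s
The top is descending at 9√10/20 ≈ 1.423 m/s.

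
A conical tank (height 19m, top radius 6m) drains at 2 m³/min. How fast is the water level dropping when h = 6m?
361/(648π) ≈ 0.1773 m/min

r/h = 6/19, so r = (6/19)h
V = (1/3)πr²h = (1/3)π((6/19)h)²h = (12/361)πh³
dV/dh = (36/361)πh²
dh/dt = (dV/dt)/(dV/dh) = -2/((36/361)π·6²) = -361/(648π) m/min
The level is dropping at 361/(648π) ≈ 0.1773 m/min.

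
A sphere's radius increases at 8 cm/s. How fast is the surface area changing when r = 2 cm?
128π cm²/s

S = 4πr²
dS/dt = dS/dr · dr/dt = 8πr · 8
At r = 2: dS/dt = 128π cm²/s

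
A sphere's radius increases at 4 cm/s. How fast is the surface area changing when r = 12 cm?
384π cm²/s

S = 4πr²
dS/dt = dS/dr · dr/dt = 8πr · 4
At r = 12: dS/dt = 384π cm²/s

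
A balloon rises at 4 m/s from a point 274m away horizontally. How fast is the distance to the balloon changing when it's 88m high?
176√20705/20705 ≈ 1.223 m/s

z² = 274² + y²
z = √(274² + 88²) = 2√20705
dz/dt = y/z · dy/dt = 88/(2√20705) · 4 = 176√20705/20705 ≈ 1.223 m/s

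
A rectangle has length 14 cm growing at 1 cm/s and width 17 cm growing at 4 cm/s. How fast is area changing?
73 cm²/s

A = lw
dA/dt = w·dl/dt + l·dw/dt = 17·1 + 14·4 = 73 cm²/s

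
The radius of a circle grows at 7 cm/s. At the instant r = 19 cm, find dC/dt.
14π cm/s

C = 2πr
dC/dt = 2π · dr/dt = 2π · 7 = 14π cm/s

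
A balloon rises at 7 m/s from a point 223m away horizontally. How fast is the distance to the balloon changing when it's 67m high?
469√54218/54218 ≈ 2.014 m/s

z² = 223² + y²
z = √(223² + 67²) = √54218
dz/dt = y/z · dy/dt = 67/√54218 · 7 = 469√54218/54218 ≈ 2.014 m/s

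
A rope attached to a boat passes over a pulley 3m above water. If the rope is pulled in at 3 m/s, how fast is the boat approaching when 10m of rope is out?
30√91/91 ≈ 3.145 m/s

rope² = x² + 3²
x = √(10² - 3²) = √91
dx/dt = (rope/x) · d(rope)/dt = (10/√91) · (-3) = -30√91/91 m/s
The boat approaches at 30√91/91 ≈ 3.145 m/s.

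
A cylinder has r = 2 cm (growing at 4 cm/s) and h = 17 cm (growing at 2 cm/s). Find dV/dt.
280π cm³/s

V = πr²h
dV/dt = 2πrh·dr/dt + πr²·dh/dt
= 2π(2)(17)(4) + π(2)²(2)
= 280π cm³/s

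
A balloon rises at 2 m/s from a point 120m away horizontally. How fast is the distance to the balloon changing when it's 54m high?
18√481/481 ≈ 0.8207 m/s

z² = 120² + y²
z = √(120² + 54²) = 6√481
dz/dt = y/z · dy/dt = 54/(6√481) · 2 = 18√481/481 ≈ 0.8207 m/s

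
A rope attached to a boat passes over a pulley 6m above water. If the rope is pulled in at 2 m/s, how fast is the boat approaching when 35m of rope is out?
70√1189/1189 ≈ 2.03 m/s

rope² = x² + 6²
x = √(35² - 6²) = √1189
dx/dt = (rope/x) · d(rope)/dt = (35/√1189) · (-2) = -70√1189/1189 m/s
The boat approaches at 70√1189/1189 ≈ 2.03 m/s.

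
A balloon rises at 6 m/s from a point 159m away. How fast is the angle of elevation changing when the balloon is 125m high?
0.023322 rad/s

tan(θ) = y/159
sec²(θ) · dθ/dt = (1/159) · dy/dt
dθ/dt = cos²(θ)/159 · 6 = 159/(159² + 125²) · 6
dθ/dt = 0.023322 rad/s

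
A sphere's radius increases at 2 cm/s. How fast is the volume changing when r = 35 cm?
9800π cm³/s

V = (4/3)πr³
dV/dt = dV/dr · dr/dt = 4πr² · 2
At r = 35: dV/dt = 9800π cm³/s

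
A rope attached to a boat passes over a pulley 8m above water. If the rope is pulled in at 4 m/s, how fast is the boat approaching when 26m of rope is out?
52√17/51 ≈ 4.204 m/s

rope² = x² + 8²
x = √(26² - 8²) = 6√17
dx/dt = (rope/x) · d(rope)/dt = (26/(6√17)) · (-4) = -52√17/51 m/s
The boat approaches at 52√17/51 ≈ 4.204 m/s.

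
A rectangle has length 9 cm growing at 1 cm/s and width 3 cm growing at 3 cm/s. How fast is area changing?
30 cm²/s

A = lw
dA/dt = w·dl/dt + l·dw/dt = 3·1 + 9·3 = 30 cm²/s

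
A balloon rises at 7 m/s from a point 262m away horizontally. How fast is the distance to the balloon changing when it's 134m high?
469√866/4330 ≈ 3.187 m/s

z² = 262² + y²
z = √(262² + 134²) = 10√866
dz/dt = y/z · dy/dt = 134/(10√866) · 7 = 469√866/4330 ≈ 3.187 m/s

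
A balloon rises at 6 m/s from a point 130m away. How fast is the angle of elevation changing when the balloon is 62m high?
0.037601 rad/s

tan(θ) = y/130
sec²(θ) · dθ/dt = (1/130) · dy/dt
dθ/dt = cos²(θ)/130 · 6 = 130/(130² + 62²) · 6
dθ/dt = 0.037601 rad/s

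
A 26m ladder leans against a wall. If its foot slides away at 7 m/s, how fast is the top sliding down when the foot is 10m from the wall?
35/12 ≈ 2.917 m/s

x² + y² = 26²
2x·dx/dt + 2y·dy/dt = 0
dy/dt = -x/y · dx/dt = -10/24 · 7 = -35/12 m/s
The top is descending at 35/12 ≈ 2.917 m/s.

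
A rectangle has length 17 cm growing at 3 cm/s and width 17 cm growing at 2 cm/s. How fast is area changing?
85 cm²/s

A = lw
dA/dt = w·dl/dt + l·dw/dt = 17·3 + 17·2 = 85 cm²/s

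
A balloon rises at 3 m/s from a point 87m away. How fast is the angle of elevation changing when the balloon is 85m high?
0.017642 rad/s

tan(θ) = y/87
sec²(θ) · dθ/dt = (1/87) · dy/dt
dθ/dt = cos²(θ)/87 · 3 = 87/(87² + 85²) · 3
dθ/dt = 0.017642 rad/s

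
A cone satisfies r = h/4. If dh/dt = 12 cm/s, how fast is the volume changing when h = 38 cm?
1083π cm³/s

V = (1/3)π(h/4)²h = πh³/48
dV/dt = πh²/16 · 12
At h = 38: dV/dt = 1083π cm³/s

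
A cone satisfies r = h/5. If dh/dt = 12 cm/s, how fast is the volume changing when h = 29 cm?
10092π/25 cm³/s

V = (1/3)π(h/5)²h = πh³/75
dV/dt = πh²/25 · 12
At h = 29: dV/dt = 10092π/25 cm³/s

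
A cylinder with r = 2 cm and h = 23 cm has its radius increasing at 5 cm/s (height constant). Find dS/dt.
270π cm²/s

S = 2πrh + 2πr² (lateral + bases)
dS/dt = (2πh + 4πr)·dr/dt = (2π·23 + 4π·2)·5
= 270π cm²/s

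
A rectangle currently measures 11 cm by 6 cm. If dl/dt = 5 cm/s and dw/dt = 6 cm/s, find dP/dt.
22 cm/s

P = 2(l + w)
dP/dt = 2(dl/dt + dw/dt) = 2(5 + 6) = 22 cm/s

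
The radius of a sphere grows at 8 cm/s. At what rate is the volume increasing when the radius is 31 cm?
30752π cm³/s

V = (4/3)πr³
dV/dt = dV/dr · dr/dt = 4πr² · 8
At r = 31: dV/dt = 30752π cm³/s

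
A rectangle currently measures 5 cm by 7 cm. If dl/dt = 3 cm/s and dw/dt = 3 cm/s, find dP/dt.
12 cm/s

P = 2(l + w)
dP/dt = 2(dl/dt + dw/dt) = 2(3 + 3) = 12 cm/s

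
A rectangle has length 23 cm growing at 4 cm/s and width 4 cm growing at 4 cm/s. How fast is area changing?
108 cm²/s

A = lw
dA/dt = w·dl/dt + l·dw/dt = 4·4 + 23·4 = 108 cm²/s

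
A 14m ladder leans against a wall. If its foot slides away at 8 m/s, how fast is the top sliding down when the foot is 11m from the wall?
88√3/15 ≈ 10.16 m/s

x² + y² = 14²
2x·dx/dt + 2y·dy/dt = 0
dy/dt = -x/y · dx/dt = -11/(5√3) · 8 = -88√3/15 m/s
The top is descending at 88√3/15 ≈ 10.16 m/s.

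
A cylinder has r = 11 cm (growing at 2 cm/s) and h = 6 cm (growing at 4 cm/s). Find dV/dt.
748π cm³/s

V = πr²h
dV/dt = 2πrh·dr/dt + πr²·dh/dt
= 2π(11)(6)(2) + π(11)²(4)
= 748π cm³/s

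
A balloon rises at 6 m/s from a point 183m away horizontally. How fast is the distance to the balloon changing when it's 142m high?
852√53653/53653 ≈ 3.678 m/s

z² = 183² + y²
z = √(183² + 142²) = √53653
dz/dt = y/z · dy/dt = 142/√53653 · 6 = 852√53653/53653 ≈ 3.678 m/s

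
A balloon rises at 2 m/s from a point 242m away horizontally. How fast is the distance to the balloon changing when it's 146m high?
73√19970/9985 ≈ 1.033 m/s

z² = 242² + y²
z = √(242² + 146²) = 2√19970
dz/dt = y/z · dy/dt = 146/(2√19970) · 2 = 73√19970/9985 ≈ 1.033 m/s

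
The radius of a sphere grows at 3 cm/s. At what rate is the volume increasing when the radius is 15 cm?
2700π cm³/s

V = (4/3)πr³
dV/dt = dV/dr · dr/dt = 4πr² · 3
At r = 15: dV/dt = 2700π cm³/s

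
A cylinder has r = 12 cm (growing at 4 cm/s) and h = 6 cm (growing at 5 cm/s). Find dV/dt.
1296π cm³/s

V = πr²h
dV/dt = 2πrh·dr/dt + πr²·dh/dt
= 2π(12)(6)(4) + π(12)²(5)
= 1296π cm³/s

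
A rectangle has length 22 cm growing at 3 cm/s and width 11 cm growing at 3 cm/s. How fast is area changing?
99 cm²/s

A = lw
dA/dt = w·dl/dt + l·dw/dt = 11·3 + 22·3 = 99 cm²/s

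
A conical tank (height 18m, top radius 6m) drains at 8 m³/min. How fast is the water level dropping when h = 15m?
8/(25π) ≈ 0.1019 m/min

r/h = 6/18, so r = (1/3)h
V = (1/3)πr²h = (1/3)π((1/3)h)²h = (1/27)πh³
dV/dh = (1/9)πh²
dh/dt = (dV/dt)/(dV/dh) = -8/((1/9)π·15²) = -8/(25π) m/min
The level is dropping at 8/(25π) ≈ 0.1019 m/min.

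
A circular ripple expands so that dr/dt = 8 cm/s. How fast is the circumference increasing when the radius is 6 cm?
16π cm/s

C = 2πr
dC/dt = 2π · dr/dt = 2π · 8 = 16π cm/s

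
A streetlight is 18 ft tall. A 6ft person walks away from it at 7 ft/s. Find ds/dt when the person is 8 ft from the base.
7/2 ft/s

By similar triangles: 18/(x+s) = 6/s
Solving: s = 6x/12
ds/dt = 6/12 · dx/dt = 1/2 · 7 = 7/2 ft/s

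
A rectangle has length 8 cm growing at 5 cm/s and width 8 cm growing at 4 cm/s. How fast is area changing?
72 cm²/s

A = lw
dA/dt = w·dl/dt + l·dw/dt = 8·5 + 8·4 = 72 cm²/s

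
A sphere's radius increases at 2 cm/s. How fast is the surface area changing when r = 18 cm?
288π cm²/s

S = 4πr²
dS/dt = dS/dr · dr/dt = 8πr · 2
At r = 18: dS/dt = 288π cm²/s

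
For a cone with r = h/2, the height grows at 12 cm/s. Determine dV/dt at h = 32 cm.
3072π cm³/s

V = (1/3)π(h/2)²h = πh³/12
dV/dt = πh²/4 · 12
At h = 32: dV/dt = 3072π cm³/s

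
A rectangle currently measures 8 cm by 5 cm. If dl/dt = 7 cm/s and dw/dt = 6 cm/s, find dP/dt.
26 cm/s

P = 2(l + w)
dP/dt = 2(dl/dt + dw/dt) = 2(7 + 6) = 26 cm/s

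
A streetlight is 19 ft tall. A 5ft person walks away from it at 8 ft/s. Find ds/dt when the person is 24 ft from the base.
20/7 ft/s

By similar triangles: 19/(x+s) = 5/s
Solving: s = 5x/14
ds/dt = 5/14 · dx/dt = 5/14 · 8 = 20/7 ft/s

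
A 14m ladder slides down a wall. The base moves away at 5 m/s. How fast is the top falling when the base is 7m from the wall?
5√3/3 ≈ 2.887 m/s

x² + y² = 14²
2x·dx/dt + 2y·dy/dt = 0
dy/dt = -x/y · dx/dt = -7/(7√3) · 5 = -5√3/3 m/s
The top is descending at 5√3/3 ≈ 2.887 m/s.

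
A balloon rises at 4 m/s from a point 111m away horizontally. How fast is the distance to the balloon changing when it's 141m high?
94√3578/1789 ≈ 3.143 m/s

z² = 111² + y²
z = √(111² + 141²) = 3√3578
dz/dt = y/z · dy/dt = 141/(3√3578) · 4 = 94√3578/1789 ≈ 3.143 m/s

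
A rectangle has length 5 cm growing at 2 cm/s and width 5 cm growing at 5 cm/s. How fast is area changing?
35 cm²/s

A = lw
dA/dt = w·dl/dt + l·dw/dt = 5·2 + 5·5 = 35 cm²/s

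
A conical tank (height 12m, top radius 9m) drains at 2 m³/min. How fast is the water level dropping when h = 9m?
32/(729π) ≈ 0.01397 m/min

r/h = 9/12, so r = (3/4)h
V = (1/3)πr²h = (1/3)π((3/4)h)²h = (3/16)πh³
dV/dh = (9/16)πh²
dh/dt = (dV/dt)/(dV/dh) = -2/((9/16)π·9²) = -32/(729π) m/min
The level is dropping at 32/(729π) ≈ 0.01397 m/min.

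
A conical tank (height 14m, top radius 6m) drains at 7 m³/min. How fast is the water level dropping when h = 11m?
343/(1089π) ≈ 0.1003 m/min

r/h = 6/14, so r = (3/7)h
V = (1/3)πr²h = (1/3)π((3/7)h)²h = (3/49)πh³
dV/dh = (9/49)πh²
dh/dt = (dV/dt)/(dV/dh) = -7/((9/49)π·11²) = -343/(1089π) m/min
The level is dropping at 343/(1089π) ≈ 0.1003 m/min.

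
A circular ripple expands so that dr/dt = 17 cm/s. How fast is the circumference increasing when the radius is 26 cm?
34π cm/s

C = 2πr
dC/dt = 2π · dr/dt = 2π · 17 = 34π cm/s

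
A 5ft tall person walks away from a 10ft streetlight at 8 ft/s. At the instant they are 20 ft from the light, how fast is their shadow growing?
8 ft/s

By similar triangles: 10/(x+s) = 5/s
Solving: s = 5x/5
ds/dt = 5/5 · dx/dt = 1 · 8 = 8 ft/s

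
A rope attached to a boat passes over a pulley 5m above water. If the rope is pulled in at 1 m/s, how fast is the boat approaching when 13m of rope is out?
13/12 ≈ 1.083 m/s

rope² = x² + 5²
x = √(13² - 5²) = 12
dx/dt = (rope/x) · d(rope)/dt = (13/12) · (-1) = -13/12 m/s
The boat approaches at 13/12 ≈ 1.083 m/s.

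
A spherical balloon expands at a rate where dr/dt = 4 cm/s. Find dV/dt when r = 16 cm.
4096π cm³/s

V = (4/3)πr³
dV/dt = dV/dr · dr/dt = 4πr² · 4
At r = 16: dV/dt = 4096π cm³/s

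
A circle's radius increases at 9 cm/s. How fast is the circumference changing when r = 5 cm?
18π cm/s

C = 2πr
dC/dt = 2π · dr/dt = 2π · 9 = 18π cm/s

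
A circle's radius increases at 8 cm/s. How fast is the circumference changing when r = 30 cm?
16π cm/s

C = 2πr
dC/dt = 2π · dr/dt = 2π · 8 = 16π cm/s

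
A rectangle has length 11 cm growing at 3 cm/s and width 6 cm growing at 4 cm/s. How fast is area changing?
62 cm²/s

A = lw
dA/dt = w·dl/dt + l·dw/dt = 6·3 + 11·4 = 62 cm²/s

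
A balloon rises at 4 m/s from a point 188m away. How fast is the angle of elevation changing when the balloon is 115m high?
0.015483 rad/s

tan(θ) = y/188
sec²(θ) · dθ/dt = (1/188) · dy/dt
dθ/dt = cos²(θ)/188 · 4 = 188/(188² + 115²) · 4
dθ/dt = 0.015483 rad/s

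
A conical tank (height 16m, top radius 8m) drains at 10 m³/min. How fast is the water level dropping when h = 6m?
10/(9π) ≈ 0.3537 m/min

r/h = 8/16, so r = (1/2)h
V = (1/3)πr²h = (1/3)π((1/2)h)²h = (1/12)πh³
dV/dh = (1/4)πh²
dh/dt = (dV/dt)/(dV/dh) = -10/((1/4)π·6²) = -10/(9π) m/min
The level is dropping at 10/(9π) ≈ 0.3537 m/min.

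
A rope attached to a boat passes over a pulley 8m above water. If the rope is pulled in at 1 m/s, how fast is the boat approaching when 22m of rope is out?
11√105/105 ≈ 1.073 m/s

rope² = x² + 8²
x = √(22² - 8²) = 2√105
dx/dt = (rope/x) · d(rope)/dt = (22/(2√105)) · (-1) = -11√105/105 m/s
The boat approaches at 11√105/105 ≈ 1.073 m/s.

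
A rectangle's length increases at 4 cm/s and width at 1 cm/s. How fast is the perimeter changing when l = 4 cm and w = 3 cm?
10 cm/s

P = 2(l + w)
dP/dt = 2(dl/dt + dw/dt) = 2(4 + 1) = 10 cm/s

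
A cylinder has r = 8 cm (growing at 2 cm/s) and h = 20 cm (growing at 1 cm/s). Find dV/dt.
704π cm³/s

V = πr²h
dV/dt = 2πrh·dr/dt + πr²·dh/dt
= 2π(8)(20)(2) + π(8)²(1)
= 704π cm³/s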